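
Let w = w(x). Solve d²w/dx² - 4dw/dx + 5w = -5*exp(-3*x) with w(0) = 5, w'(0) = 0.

Characteristic equation r² - 4r + 5 = 0 has discriminant (-4)² - 4·(5) = -4 < 0, so r = 2 ± i.
Hence w_h = C1*cos(x)*exp(2*x) + C2*exp(2*x)*sin(x).
Try w_p = A*exp(-3*x). Substituting into the equation and dividing by exp(-3*x) gives A = -5/26, so w_p = -5*exp(-3*x)/26.
General solution: w = -5*exp(-3*x)/26 + C1*cos(x)*exp(2*x) + C2*exp(2*x)*sin(x).
Apply the initial conditions: w(0) = -5/26 + C1 = 5 and w'(0) = 15/26 + C2 + 2*C1 = 0. Solving gives C1 = 135/26, C2 = -285/26.

w = -5*exp(-3*x)/26 - 285*exp(2*x)*sin(x)/26 + 135*cos(x)*exp(2*x)/26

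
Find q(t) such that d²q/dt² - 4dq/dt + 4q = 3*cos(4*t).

Characteristic equation r² - 4r + 4 = 0 has discriminant (-4)² - 4·(4) = 0, so r = 2 is a repeated root.
Hence q_h = (C1 + C2*t)*exp(2*t).
Try q_p = A*cos(4*t) + B*sin(4*t). Substituting and equating the coefficients of cos(4t) and sin(4t) gives A = -9/100, B = -3/25, so q_p = -9*cos(4*t)/100 - 3*sin(4*t)/25.

q = -9*cos(4*t)/100 - 3*sin(4*t)/25 + C1*exp(2*t) + C2*t*exp(2*t)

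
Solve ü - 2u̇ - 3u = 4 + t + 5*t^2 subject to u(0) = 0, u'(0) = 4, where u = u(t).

u = -100/27 - 5*t**2/3 + 9*exp(-t)/4 + 17*t/9 + 157*exp(3*t)/108

Characteristic equation r² - 2r - 3 = 0 factors as (r + 1)(r - 3) = 0, so r = -1, 3.
Hence u_h = C1*exp(-t) + C2*exp(3*t).
For the particular solution try u_p = A0 + A1*t + A2*t^2. Substituting and matching coefficients of each power of t gives A0 = -100/27, A1 = 17/9, A2 = -5/3, so u_p = -100/27 - 5*t^2/3 + 17*t/9.
General solution: u = -100/27 - 5*t^2/3 + 17*t/9 + C1*exp(-t) + C2*exp(3*t).
Apply the initial conditions: u(0) = -100/27 + C1 + C2 = 0 and u'(0) = 17/9 - C1 + 3*C2 = 4. Solving gives C1 = 9/4, C2 = 157/108.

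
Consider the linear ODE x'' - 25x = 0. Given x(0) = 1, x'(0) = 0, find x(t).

x = exp(-5*t)/2 + exp(5*t)/2

Characteristic equation r² - 25 = 0 factors as (r + 5)(r - 5) = 0, so r = -5, 5.
Hence x_h = C1*exp(-5*t) + C2*exp(5*t).
Apply the initial conditions: x(0) = C1 + C2 = 1 and x'(0) = -5*C1 + 5*C2 = 0. Solving gives C1 = 1/2, C2 = 1/2.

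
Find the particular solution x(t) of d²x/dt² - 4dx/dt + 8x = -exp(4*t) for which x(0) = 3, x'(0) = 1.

Characteristic equation r² - 4r + 8 = 0 has discriminant (-4)² - 4·(8) = -16 < 0, so r = 2 ± 2i.
Hence x_h = C1*cos(2*t)*exp(2*t) + C2*exp(2*t)*sin(2*t).
Try x_p = A*exp(4*t). Substituting into the equation and dividing by exp(4*t) gives A = -1/8, so x_p = -exp(4*t)/8.
General solution: x = -exp(4*t)/8 + C1*cos(2*t)*exp(2*t) + C2*exp(2*t)*sin(2*t).
Apply the initial conditions: x(0) = -1/8 + C1 = 3 and x'(0) = -1/2 + 2*C1 + 2*C2 = 1. Solving gives C1 = 25/8, C2 = -19/8.

x = -exp(4*t)/8 - 19*exp(2*t)*sin(2*t)/8 + 25*cos(2*t)*exp(2*t)/8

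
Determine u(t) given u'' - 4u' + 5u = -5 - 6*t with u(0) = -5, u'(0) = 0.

Characteristic equation r² - 4r + 5 = 0 has discriminant (-4)² - 4·(5) = -4 < 0, so r = 2 ± i.
Hence u_h = C1*cos(t)*exp(2*t) + C2*exp(2*t)*sin(t).
For the particular solution try u_p = A0 + A1*t. Substituting and matching coefficients of each power of t gives A0 = -49/25, A1 = -6/5, so u_p = -49/25 - 6*t/5.
General solution: u = -49/25 - 6*t/5 + C1*cos(t)*exp(2*t) + C2*exp(2*t)*sin(t).
Apply the initial conditions: u(0) = -49/25 + C1 = -5 and u'(0) = -6/5 + C2 + 2*C1 = 0. Solving gives C1 = -76/25, C2 = 182/25.

u = -49/25 - 6*t/5 - 76*cos(t)*exp(2*t)/25 + 182*exp(2*t)*sin(t)/25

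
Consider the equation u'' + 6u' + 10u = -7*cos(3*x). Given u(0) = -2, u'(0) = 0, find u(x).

Characteristic equation r² + 6r + 10 = 0 has discriminant (6)² - 4·(10) = -4 < 0, so r = -3 ± i.
Hence u_h = C1*cos(x)*exp(-3*x) + C2*exp(-3*x)*sin(x).
Try u_p = A*cos(3*x) + B*sin(3*x). Substituting and equating the coefficients of cos(3x) and sin(3x) gives A = -7/325, B = -126/325, so u_p = -126*sin(3*x)/325 - 7*cos(3*x)/325.
General solution: u = -126*sin(3*x)/325 - 7*cos(3*x)/325 + C1*cos(x)*exp(-3*x) + C2*exp(-3*x)*sin(x).
Apply the initial conditions: u(0) = -7/325 + C1 = -2 and u'(0) = -378/325 + C2 - 3*C1 = 0. Solving gives C1 = -643/325, C2 = -1551/325.

u = -126*sin(3*x)/325 - 7*cos(3*x)/325 - 1551*exp(-3*x)*sin(x)/325 - 643*cos(x)*exp(-3*x)/325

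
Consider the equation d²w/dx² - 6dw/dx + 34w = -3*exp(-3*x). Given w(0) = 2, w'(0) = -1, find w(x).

Characteristic equation r² - 6r + 34 = 0 has discriminant (-6)² - 4·(34) = -100 < 0, so r = 3 ± 5i.
Hence w_h = C1*cos(5*x)*exp(3*x) + C2*exp(3*x)*sin(5*x).
Try w_p = A*exp(-3*x). Substituting into the equation and dividing by exp(-3*x) gives A = -3/61, so w_p = -3*exp(-3*x)/61.
General solution: w = -3*exp(-3*x)/61 + C1*cos(5*x)*exp(3*x) + C2*exp(3*x)*sin(5*x).
Apply the initial conditions: w(0) = -3/61 + C1 = 2 and w'(0) = 9/61 + 3*C1 + 5*C2 = -1. Solving gives C1 = 125/61, C2 = -89/61.

w = -3*exp(-3*x)/61 - 89*exp(3*x)*sin(5*x)/61 + 125*cos(5*x)*exp(3*x)/61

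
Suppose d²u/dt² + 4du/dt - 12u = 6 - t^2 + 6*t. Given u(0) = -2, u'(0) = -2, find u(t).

u = -137/216 - 127*exp(-6*t)/864 - 39*exp(2*t)/32 - 4*t/9 + t**2/12

Characteristic equation r² + 4r - 12 = 0 factors as (r + 6)(r - 2) = 0, so r = -6, 2.
Hence u_h = C1*exp(-6*t) + C2*exp(2*t).
For the particular solution try u_p = A0 + A1*t + A2*t^2. Substituting and matching coefficients of each power of t gives A0 = -137/216, A1 = -4/9, A2 = 1/12, so u_p = -137/216 - 4*t/9 + t^2/12.
General solution: u = -137/216 - 4*t/9 + t^2/12 + C1*exp(-6*t) + C2*exp(2*t).
Apply the initial conditions: u(0) = -137/216 + C1 + C2 = -2 and u'(0) = -4/9 - 6*C1 + 2*C2 = -2. Solving gives C1 = -127/864, C2 = -39/32.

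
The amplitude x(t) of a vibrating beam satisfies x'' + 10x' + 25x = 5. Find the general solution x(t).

Characteristic equation r² + 10r + 25 = 0 has discriminant (10)² - 4·(25) = 0, so r = -5 is a repeated root.
Hence x_h = (C1 + C2*t)*exp(-5*t).
For the particular solution try x_p = A0. Substituting and matching coefficients of each power of t gives A0 = 1/5, so x_p = 1/5.

x = 1/5 + C1*exp(-5*t) + C2*t*exp(-5*t)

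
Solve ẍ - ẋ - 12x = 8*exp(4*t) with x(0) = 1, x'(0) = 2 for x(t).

Characteristic equation r² - r - 12 = 0 factors as (r + 3)(r - 4) = 0, so r = -3, 4.
Hence x_h = C1*exp(-3*t) + C2*exp(4*t).
Since exp(4*t) solves the homogeneous equation (r = 4 is a root of multiplicity 1), multiply the trial by t. Try x_p = A*t*exp(4*t). Substituting into the equation and dividing by exp(4*t) gives A = 8/7, so x_p = 8*t*exp(4*t)/7.
General solution: x = C1*exp(-3*t) + C2*exp(4*t) + 8*t*exp(4*t)/7.
Apply the initial conditions: x(0) = C1 + C2 = 1 and x'(0) = 8/7 - 3*C1 + 4*C2 = 2. Solving gives C1 = 22/49, C2 = 27/49.

x = 22*exp(-3*t)/49 + 27*exp(4*t)/49 + 8*t*exp(4*t)/7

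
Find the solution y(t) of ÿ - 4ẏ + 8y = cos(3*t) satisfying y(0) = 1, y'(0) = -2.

Characteristic equation r² - 4r + 8 = 0 has discriminant (-4)² - 4·(8) = -16 < 0, so r = 2 ± 2i.
Hence y_h = C1*cos(2*t)*exp(2*t) + C2*exp(2*t)*sin(2*t).
Try y_p = A*cos(3*t) + B*sin(3*t). Substituting and equating the coefficients of cos(3t) and sin(3t) gives A = -1/145, B = -12/145, so y_p = -12*sin(3*t)/145 - cos(3*t)/145.
General solution: y = -12*sin(3*t)/145 - cos(3*t)/145 + C1*cos(2*t)*exp(2*t) + C2*exp(2*t)*sin(2*t).
Apply the initial conditions: y(0) = -1/145 + C1 = 1 and y'(0) = -36/145 + 2*C1 + 2*C2 = -2. Solving gives C1 = 146/145, C2 = -273/145.

y = -12*sin(3*t)/145 - cos(3*t)/145 - 273*exp(2*t)*sin(2*t)/145 + 146*cos(2*t)*exp(2*t)/145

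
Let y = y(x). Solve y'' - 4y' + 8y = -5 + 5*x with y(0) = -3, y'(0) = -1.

Characteristic equation r² - 4r + 8 = 0 has discriminant (-4)² - 4·(8) = -16 < 0, so r = 2 ± 2i.
Hence y_h = C1*cos(2*x)*exp(2*x) + C2*exp(2*x)*sin(2*x).
For the particular solution try y_p = A0 + A1*x. Substituting and matching coefficients of each power of x gives A0 = -5/16, A1 = 5/8, so y_p = -5/16 + 5*x/8.
General solution: y = -5/16 + 5*x/8 + C1*cos(2*x)*exp(2*x) + C2*exp(2*x)*sin(2*x).
Apply the initial conditions: y(0) = -5/16 + C1 = -3 and y'(0) = 5/8 + 2*C1 + 2*C2 = -1. Solving gives C1 = -43/16, C2 = 15/8.

y = -5/16 + 5*x/8 - 43*cos(2*x)*exp(2*x)/16 + 15*exp(2*x)*sin(2*x)/8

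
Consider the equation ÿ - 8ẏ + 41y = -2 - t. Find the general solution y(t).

y = -90/1681 - t/41 + C1*cos(5*t)*exp(4*t) + C2*exp(4*t)*sin(5*t)

Characteristic equation r² - 8r + 41 = 0 has discriminant (-8)² - 4·(41) = -100 < 0, so r = 4 ± 5i.
Hence y_h = C1*cos(5*t)*exp(4*t) + C2*exp(4*t)*sin(5*t).
For the particular solution try y_p = A0 + A1*t. Substituting and matching coefficients of each power of t gives A0 = -90/1681, A1 = -1/41, so y_p = -90/1681 - t/41.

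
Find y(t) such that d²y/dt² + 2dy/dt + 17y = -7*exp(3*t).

Characteristic equation r² + 2r + 17 = 0 has discriminant (2)² - 4·(17) = -64 < 0, so r = -1 ± 4i.
Hence y_h = C1*cos(4*t)*exp(-t) + C2*exp(-t)*sin(4*t).
Try y_p = A*exp(3*t). Substituting into the equation and dividing by exp(3*t) gives A = -7/32, so y_p = -7*exp(3*t)/32.

y = -7*exp(3*t)/32 + C1*cos(4*t)*exp(-t) + C2*exp(-t)*sin(4*t)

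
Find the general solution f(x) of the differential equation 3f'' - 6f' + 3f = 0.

f = C1*exp(x) + C2*x*exp(x)

Divide through by 3: f'' - 2f' + f = 0.
Characteristic equation r² - 2r + 1 = 0 has discriminant (-2)² - 4·(1) = 0, so r = 1 is a repeated root.
Hence f_h = (C1 + C2*x)*exp(x).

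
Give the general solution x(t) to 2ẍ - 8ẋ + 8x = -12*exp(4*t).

Divide through by 2: x'' - 4x' + 4x = -6*exp(4*t).
Characteristic equation r² - 4r + 4 = 0 has discriminant (-4)² - 4·(4) = 0, so r = 2 is a repeated root.
Hence x_h = (C1 + C2*t)*exp(2*t).
Try x_p = A*exp(4*t). Substituting into the equation and dividing by exp(4*t) gives A = -3/2, so x_p = -3*exp(4*t)/2.

x = -3*exp(4*t)/2 + C1*exp(2*t) + C2*t*exp(2*t)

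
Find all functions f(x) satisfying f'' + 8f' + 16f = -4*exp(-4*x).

Characteristic equation r² + 8r + 16 = 0 has discriminant (8)² - 4·(16) = 0, so r = -4 is a repeated root.
Hence f_h = (C1 + C2*x)*exp(-4*x).
Since exp(-4*x) solves the homogeneous equation (r = -4 is a root of multiplicity 2), multiply the trial by x^2. Try f_p = A*x^2*exp(-4*x). Substituting into the equation and dividing by exp(-4*x) gives A = -2, so f_p = -2*x^2*exp(-4*x).

f = C1*exp(-4*x) - 2*x**2*exp(-4*x) + C2*x*exp(-4*x)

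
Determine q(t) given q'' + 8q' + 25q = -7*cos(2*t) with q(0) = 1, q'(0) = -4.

Characteristic equation r² + 8r + 25 = 0 has discriminant (8)² - 4·(25) = -36 < 0, so r = -4 ± 3i.
Hence q_h = C1*cos(3*t)*exp(-4*t) + C2*exp(-4*t)*sin(3*t).
Try q_p = A*cos(2*t) + B*sin(2*t). Substituting and equating the coefficients of cos(2t) and sin(2t) gives A = -147/697, B = -112/697, so q_p = -147*cos(2*t)/697 - 112*sin(2*t)/697.
General solution: q = -147*cos(2*t)/697 - 112*sin(2*t)/697 + C1*cos(3*t)*exp(-4*t) + C2*exp(-4*t)*sin(3*t).
Apply the initial conditions: q(0) = -147/697 + C1 = 1 and q'(0) = -224/697 - 4*C1 + 3*C2 = -4. Solving gives C1 = 844/697, C2 = 812/2091.

q = -147*cos(2*t)/697 - 112*sin(2*t)/697 + 812*exp(-4*t)*sin(3*t)/2091 + 844*cos(3*t)*exp(-4*t)/697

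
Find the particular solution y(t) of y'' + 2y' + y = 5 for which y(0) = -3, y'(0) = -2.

Characteristic equation r² + 2r + 1 = 0 has discriminant (2)² - 4·(1) = 0, so r = -1 is a repeated root.
Hence y_h = (C1 + C2*t)*exp(-t).
For the particular solution try y_p = A0. Substituting and matching coefficients of each power of t gives A0 = 5, so y_p = 5.
General solution: y = 5 + C1*exp(-t) + C2*t*exp(-t).
Apply the initial conditions: y(0) = 5 + C1 = -3 and y'(0) = C2 - C1 = -2. Solving gives C1 = -8, C2 = -10.

y = 5 - 8*exp(-t) - 10*t*exp(-t)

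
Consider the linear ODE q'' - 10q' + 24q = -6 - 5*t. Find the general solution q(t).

q = -97/288 - 5*t/24 + C1*exp(6*t) + C2*exp(4*t)

Characteristic equation r² - 10r + 24 = 0 factors as (r - 6)(r - 4) = 0, so r = 6, 4.
Hence q_h = C1*exp(6*t) + C2*exp(4*t).
For the particular solution try q_p = A0 + A1*t. Substituting and matching coefficients of each power of t gives A0 = -97/288, A1 = -5/24, so q_p = -97/288 - 5*t/24.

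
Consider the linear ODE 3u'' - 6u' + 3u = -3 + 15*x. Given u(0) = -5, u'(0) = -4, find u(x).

Divide through by 3: u'' - 2u' + u = -1 + 5*x.
Characteristic equation r² - 2r + 1 = 0 has discriminant (-2)² - 4·(1) = 0, so r = 1 is a repeated root.
Hence u_h = (C1 + C2*x)*exp(x).
For the particular solution try u_p = A0 + A1*x. Substituting and matching coefficients of each power of x gives A0 = 9, A1 = 5, so u_p = 9 + 5*x.
General solution: u = 9 + 5*x + C1*exp(x) + C2*x*exp(x).
Apply the initial conditions: u(0) = 9 + C1 = -5 and u'(0) = 5 + C1 + C2 = -4. Solving gives C1 = -14, C2 = 5.

u = 9 - 14*exp(x) + 5*x + 5*x*exp(x)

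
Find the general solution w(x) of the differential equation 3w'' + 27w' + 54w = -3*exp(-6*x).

w = C1*exp(-6*x) + C2*exp(-3*x) + x*exp(-6*x)/3

Divide through by 3: w'' + 9w' + 18w = -exp(-6*x).
Characteristic equation r² + 9r + 18 = 0 factors as (r + 6)(r + 3) = 0, so r = -6, -3.
Hence w_h = C1*exp(-6*x) + C2*exp(-3*x).
Since exp(-6*x) solves the homogeneous equation (r = -6 is a root of multiplicity 1), multiply the trial by x. Try w_p = A*x*exp(-6*x). Substituting into the equation and dividing by exp(-6*x) gives A = 1/3, so w_p = x*exp(-6*x)/3.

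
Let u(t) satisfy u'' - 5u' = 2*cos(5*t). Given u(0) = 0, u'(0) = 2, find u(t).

u = -2/5 - cos(5*t)/25 - sin(5*t)/25 + 11*exp(5*t)/25

Characteristic equation r² - 5r = 0 factors as (r - 5)r = 0, so r = 5, 0.
Hence u_h = C1*exp(5*t) + C2.
Try u_p = A*cos(5*t) + B*sin(5*t). Substituting and equating the coefficients of cos(5t) and sin(5t) gives A = -1/25, B = -1/25, so u_p = -cos(5*t)/25 - sin(5*t)/25.
General solution: u = C2 - cos(5*t)/25 - sin(5*t)/25 + C1*exp(5*t).
Apply the initial conditions: u(0) = -1/25 + C1 + C2 = 0 and u'(0) = -1/5 + 5*C1 = 2. Solving gives C1 = 11/25, C2 = -2/5.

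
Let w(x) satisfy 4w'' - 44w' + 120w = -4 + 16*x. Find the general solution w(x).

w = 7/450 + 2*x/15 + C1*exp(6*x) + C2*exp(5*x)

Divide through by 4: w'' - 11w' + 30w = -1 + 4*x.
Characteristic equation r² - 11r + 30 = 0 factors as (r - 6)(r - 5) = 0, so r = 6, 5.
Hence w_h = C1*exp(6*x) + C2*exp(5*x).
For the particular solution try w_p = A0 + A1*x. Substituting and matching coefficients of each power of x gives A0 = 7/450, A1 = 2/15, so w_p = 7/450 + 2*x/15.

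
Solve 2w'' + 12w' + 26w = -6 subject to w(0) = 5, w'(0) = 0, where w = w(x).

w = -3/13 + 68*cos(2*x)*exp(-3*x)/13 + 102*exp(-3*x)*sin(2*x)/13

Divide through by 2: w'' + 6w' + 13w = -3.
Characteristic equation r² + 6r + 13 = 0 has discriminant (6)² - 4·(13) = -16 < 0, so r = -3 ± 2i.
Hence w_h = C1*cos(2*x)*exp(-3*x) + C2*exp(-3*x)*sin(2*x).
For the particular solution try w_p = A0. Substituting and matching coefficients of each power of x gives A0 = -3/13, so w_p = -3/13.
General solution: w = -3/13 + C1*cos(2*x)*exp(-3*x) + C2*exp(-3*x)*sin(2*x).
Apply the initial conditions: w(0) = -3/13 + C1 = 5 and w'(0) = -3*C1 + 2*C2 = 0. Solving gives C1 = 68/13, C2 = 102/13.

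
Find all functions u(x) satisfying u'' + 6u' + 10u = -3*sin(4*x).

u = sin(4*x)/34 + 2*cos(4*x)/17 + C1*cos(x)*exp(-3*x) + C2*exp(-3*x)*sin(x)

Characteristic equation r² + 6r + 10 = 0 has discriminant (6)² - 4·(10) = -4 < 0, so r = -3 ± i.
Hence u_h = C1*cos(x)*exp(-3*x) + C2*exp(-3*x)*sin(x).
Try u_p = A*cos(4*x) + B*sin(4*x). Substituting and equating the coefficients of cos(4x) and sin(4x) gives A = 2/17, B = 1/34, so u_p = sin(4*x)/34 + 2*cos(4*x)/17.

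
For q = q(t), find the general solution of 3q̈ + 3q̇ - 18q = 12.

q = -2/3 + C1*exp(2*t) + C2*exp(-3*t)

Divide through by 3: q'' + q' - 6q = 4.
Characteristic equation r² + r - 6 = 0 factors as (r - 2)(r + 3) = 0, so r = 2, -3.
Hence q_h = C1*exp(2*t) + C2*exp(-3*t).
For the particular solution try q_p = A0. Substituting and matching coefficients of each power of t gives A0 = -2/3, so q_p = -2/3.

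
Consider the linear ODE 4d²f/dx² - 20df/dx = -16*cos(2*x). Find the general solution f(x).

Divide through by 4: f'' - 5f' = -4*cos(2*x).
Characteristic equation r² - 5r = 0 factors as (r - 5)r = 0, so r = 5, 0.
Hence f_h = C1*exp(5*x) + C2.
Try f_p = A*cos(2*x) + B*sin(2*x). Substituting and equating the coefficients of cos(2x) and sin(2x) gives A = 4/29, B = 10/29, so f_p = 4*cos(2*x)/29 + 10*sin(2*x)/29.

f = C2 + 4*cos(2*x)/29 + 10*sin(2*x)/29 + C1*exp(5*x)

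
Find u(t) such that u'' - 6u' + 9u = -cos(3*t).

Characteristic equation r² - 6r + 9 = 0 has discriminant (-6)² - 4·(9) = 0, so r = 3 is a repeated root.
Hence u_h = (C1 + C2*t)*exp(3*t).
Try u_p = A*cos(3*t) + B*sin(3*t). Substituting and equating the coefficients of cos(3t) and sin(3t) gives A = 0, B = 1/18, so u_p = sin(3*t)/18.

u = sin(3*t)/18 + C1*exp(3*t) + C2*t*exp(3*t)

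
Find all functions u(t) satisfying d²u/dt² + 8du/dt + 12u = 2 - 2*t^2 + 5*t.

Characteristic equation r² + 8r + 12 = 0 factors as (r + 2)(r + 6) = 0, so r = -2, -6.
Hence u_h = C1*exp(-2*t) + C2*exp(-6*t).
For the particular solution try u_p = A0 + A1*t + A2*t^2. Substituting and matching coefficients of each power of t gives A0 = -25/108, A1 = 23/36, A2 = -1/6, so u_p = -25/108 - t^2/6 + 23*t/36.

u = -25/108 - t**2/6 + 23*t/36 + C1*exp(-2*t) + C2*exp(-6*t)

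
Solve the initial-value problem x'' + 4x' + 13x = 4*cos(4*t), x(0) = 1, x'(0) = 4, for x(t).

x = -12*cos(4*t)/265 + 64*sin(4*t)/265 + 277*cos(3*t)*exp(-2*t)/265 + 1358*exp(-2*t)*sin(3*t)/795

Characteristic equation r² + 4r + 13 = 0 has discriminant (4)² - 4·(13) = -36 < 0, so r = -2 ± 3i.
Hence x_h = C1*cos(3*t)*exp(-2*t) + C2*exp(-2*t)*sin(3*t).
Try x_p = A*cos(4*t) + B*sin(4*t). Substituting and equating the coefficients of cos(4t) and sin(4t) gives A = -12/265, B = 64/265, so x_p = -12*cos(4*t)/265 + 64*sin(4*t)/265.
General solution: x = -12*cos(4*t)/265 + 64*sin(4*t)/265 + C1*cos(3*t)*exp(-2*t) + C2*exp(-2*t)*sin(3*t).
Apply the initial conditions: x(0) = -12/265 + C1 = 1 and x'(0) = 256/265 - 2*C1 + 3*C2 = 4. Solving gives C1 = 277/265, C2 = 1358/795.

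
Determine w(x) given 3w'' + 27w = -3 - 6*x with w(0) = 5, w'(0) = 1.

w = -1/9 - 2*x/9 + 11*sin(3*x)/27 + 46*cos(3*x)/9

Divide through by 3: w'' + 9w = -1 - 2*x.
Characteristic equation r² + 9 = 0 has discriminant (0)² - 4·(9) = -36 < 0, so r = ± 3i.
Hence w_h = C1*cos(3*x) + C2*sin(3*x).
For the particular solution try w_p = A0 + A1*x. Substituting and matching coefficients of each power of x gives A0 = -1/9, A1 = -2/9, so w_p = -1/9 - 2*x/9.
General solution: w = -1/9 - 2*x/9 + C1*cos(3*x) + C2*sin(3*x).
Apply the initial conditions: w(0) = -1/9 + C1 = 5 and w'(0) = -2/9 + 3*C2 = 1. Solving gives C1 = 46/9, C2 = 11/27.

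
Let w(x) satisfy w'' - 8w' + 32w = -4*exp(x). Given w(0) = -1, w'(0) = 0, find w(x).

w = -4*exp(x)/25 - 21*cos(4*x)*exp(4*x)/25 + 22*exp(4*x)*sin(4*x)/25

Characteristic equation r² - 8r + 32 = 0 has discriminant (-8)² - 4·(32) = -64 < 0, so r = 4 ± 4i.
Hence w_h = C1*cos(4*x)*exp(4*x) + C2*exp(4*x)*sin(4*x).
Try w_p = A*exp(x). Substituting into the equation and dividing by exp(x) gives A = -4/25, so w_p = -4*exp(x)/25.
General solution: w = -4*exp(x)/25 + C1*cos(4*x)*exp(4*x) + C2*exp(4*x)*sin(4*x).
Apply the initial conditions: w(0) = -4/25 + C1 = -1 and w'(0) = -4/25 + 4*C1 + 4*C2 = 0. Solving gives C1 = -21/25, C2 = 22/25.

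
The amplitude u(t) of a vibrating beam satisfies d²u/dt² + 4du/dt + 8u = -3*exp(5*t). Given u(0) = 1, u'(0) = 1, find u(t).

u = -3*exp(5*t)/53 + 56*cos(2*t)*exp(-2*t)/53 + 90*exp(-2*t)*sin(2*t)/53

Characteristic equation r² + 4r + 8 = 0 has discriminant (4)² - 4·(8) = -16 < 0, so r = -2 ± 2i.
Hence u_h = C1*cos(2*t)*exp(-2*t) + C2*exp(-2*t)*sin(2*t).
Try u_p = A*exp(5*t). Substituting into the equation and dividing by exp(5*t) gives A = -3/53, so u_p = -3*exp(5*t)/53.
General solution: u = -3*exp(5*t)/53 + C1*cos(2*t)*exp(-2*t) + C2*exp(-2*t)*sin(2*t).
Apply the initial conditions: u(0) = -3/53 + C1 = 1 and u'(0) = -15/53 - 2*C1 + 2*C2 = 1. Solving gives C1 = 56/53, C2 = 90/53.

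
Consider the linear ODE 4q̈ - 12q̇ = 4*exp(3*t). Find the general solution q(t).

Divide through by 4: q'' - 3q' = exp(3*t).
Characteristic equation r² - 3r = 0 factors as (r - 3)r = 0, so r = 3, 0.
Hence q_h = C1*exp(3*t) + C2.
Since exp(3*t) solves the homogeneous equation (r = 3 is a root of multiplicity 1), multiply the trial by t. Try q_p = A*t*exp(3*t). Substituting into the equation and dividing by exp(3*t) gives A = 1/3, so q_p = t*exp(3*t)/3.

q = C2 + C1*exp(3*t) + t*exp(3*t)/3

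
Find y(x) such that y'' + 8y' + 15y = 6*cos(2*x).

Characteristic equation r² + 8r + 15 = 0 factors as (r + 3)(r + 5) = 0, so r = -3, -5.
Hence y_h = C1*exp(-3*x) + C2*exp(-5*x).
Try y_p = A*cos(2*x) + B*sin(2*x). Substituting and equating the coefficients of cos(2x) and sin(2x) gives A = 66/377, B = 96/377, so y_p = 66*cos(2*x)/377 + 96*sin(2*x)/377.

y = 66*cos(2*x)/377 + 96*sin(2*x)/377 + C1*exp(-3*x) + C2*exp(-5*x)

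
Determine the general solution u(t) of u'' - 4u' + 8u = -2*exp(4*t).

Characteristic equation r² - 4r + 8 = 0 has discriminant (-4)² - 4·(8) = -16 < 0, so r = 2 ± 2i.
Hence u_h = C1*cos(2*t)*exp(2*t) + C2*exp(2*t)*sin(2*t).
Try u_p = A*exp(4*t). Substituting into the equation and dividing by exp(4*t) gives A = -1/4, so u_p = -exp(4*t)/4.

u = -exp(4*t)/4 + C1*cos(2*t)*exp(2*t) + C2*exp(2*t)*sin(2*t)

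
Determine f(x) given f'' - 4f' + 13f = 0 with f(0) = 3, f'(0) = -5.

f = 3*cos(3*x)*exp(2*x) - 11*exp(2*x)*sin(3*x)/3

Characteristic equation r² - 4r + 13 = 0 has discriminant (-4)² - 4·(13) = -36 < 0, so r = 2 ± 3i.
Hence f_h = C1*cos(3*x)*exp(2*x) + C2*exp(2*x)*sin(3*x).
Apply the initial conditions: f(0) = C1 = 3 and f'(0) = 2*C1 + 3*C2 = -5. Solving gives C1 = 3, C2 = -11/3.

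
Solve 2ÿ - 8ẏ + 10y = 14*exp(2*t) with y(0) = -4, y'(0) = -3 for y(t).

y = 7*exp(2*t) - 11*cos(t)*exp(2*t) + 5*exp(2*t)*sin(t)

Divide through by 2: y'' - 4y' + 5y = 7*exp(2*t).
Characteristic equation r² - 4r + 5 = 0 has discriminant (-4)² - 4·(5) = -4 < 0, so r = 2 ± i.
Hence y_h = C1*cos(t)*exp(2*t) + C2*exp(2*t)*sin(t).
Try y_p = A*exp(2*t). Substituting into the equation and dividing by exp(2*t) gives A = 7, so y_p = 7*exp(2*t).
General solution: y = 7*exp(2*t) + C1*cos(t)*exp(2*t) + C2*exp(2*t)*sin(t).
Apply the initial conditions: y(0) = 7 + C1 = -4 and y'(0) = 14 + C2 + 2*C1 = -3. Solving gives C1 = -11, C2 = 5.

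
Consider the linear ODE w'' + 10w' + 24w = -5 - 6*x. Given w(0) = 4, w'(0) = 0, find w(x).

Characteristic equation r² + 10r + 24 = 0 factors as (r + 6)(r + 4) = 0, so r = -6, -4.
Hence w_h = C1*exp(-6*x) + C2*exp(-4*x).
For the particular solution try w_p = A0 + A1*x. Substituting and matching coefficients of each power of x gives A0 = -5/48, A1 = -1/4, so w_p = -5/48 - x/4.
General solution: w = -5/48 - x/4 + C1*exp(-6*x) + C2*exp(-4*x).
Apply the initial conditions: w(0) = -5/48 + C1 + C2 = 4 and w'(0) = -1/4 - 6*C1 - 4*C2 = 0. Solving gives C1 = -25/3, C2 = 199/16.

w = -5/48 - 25*exp(-6*x)/3 - x/4 + 199*exp(-4*x)/16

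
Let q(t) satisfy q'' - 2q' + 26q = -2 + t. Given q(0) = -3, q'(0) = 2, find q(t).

Characteristic equation r² - 2r + 26 = 0 has discriminant (-2)² - 4·(26) = -100 < 0, so r = 1 ± 5i.
Hence q_h = C1*cos(5*t)*exp(t) + C2*exp(t)*sin(5*t).
For the particular solution try q_p = A0 + A1*t. Substituting and matching coefficients of each power of t gives A0 = -25/338, A1 = 1/26, so q_p = -25/338 + t/26.
General solution: q = -25/338 + t/26 + C1*cos(5*t)*exp(t) + C2*exp(t)*sin(5*t).
Apply the initial conditions: q(0) = -25/338 + C1 = -3 and q'(0) = 1/26 + C1 + 5*C2 = 2. Solving gives C1 = -989/338, C2 = 826/845.

q = -25/338 + t/26 - 989*cos(5*t)*exp(t)/338 + 826*exp(t)*sin(5*t)/845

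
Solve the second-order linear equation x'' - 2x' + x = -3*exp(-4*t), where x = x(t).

Characteristic equation r² - 2r + 1 = 0 has discriminant (-2)² - 4·(1) = 0, so r = 1 is a repeated root.
Hence x_h = (C1 + C2*t)*exp(t).
Try x_p = A*exp(-4*t). Substituting into the equation and dividing by exp(-4*t) gives A = -3/25, so x_p = -3*exp(-4*t)/25.

x = -3*exp(-4*t)/25 + C1*exp(t) + C2*t*exp(t)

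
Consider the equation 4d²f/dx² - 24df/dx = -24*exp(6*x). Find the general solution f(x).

f = C2 + C1*exp(6*x) - x*exp(6*x)

Divide through by 4: f'' - 6f' = -6*exp(6*x).
Characteristic equation r² - 6r = 0 factors as (r - 6)r = 0, so r = 6, 0.
Hence f_h = C1*exp(6*x) + C2.
Since exp(6*x) solves the homogeneous equation (r = 6 is a root of multiplicity 1), multiply the trial by x. Try f_p = A*x*exp(6*x). Substituting into the equation and dividing by exp(6*x) gives A = -1, so f_p = -x*exp(6*x).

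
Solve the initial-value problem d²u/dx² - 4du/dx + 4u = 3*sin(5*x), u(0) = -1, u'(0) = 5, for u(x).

Characteristic equation r² - 4r + 4 = 0 has discriminant (-4)² - 4·(4) = 0, so r = 2 is a repeated root.
Hence u_h = (C1 + C2*x)*exp(2*x).
Try u_p = A*cos(5*x) + B*sin(5*x). Substituting and equating the coefficients of cos(5x) and sin(5x) gives A = 60/841, B = -63/841, so u_p = -63*sin(5*x)/841 + 60*cos(5*x)/841.
General solution: u = -63*sin(5*x)/841 + 60*cos(5*x)/841 + C1*exp(2*x) + C2*x*exp(2*x).
Apply the initial conditions: u(0) = 60/841 + C1 = -1 and u'(0) = -315/841 + C2 + 2*C1 = 5. Solving gives C1 = -901/841, C2 = 218/29.

u = -901*exp(2*x)/841 - 63*sin(5*x)/841 + 60*cos(5*x)/841 + 218*x*exp(2*x)/29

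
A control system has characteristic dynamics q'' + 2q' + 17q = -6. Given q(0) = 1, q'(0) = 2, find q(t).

q = -6/17 + 23*cos(4*t)*exp(-t)/17 + 57*exp(-t)*sin(4*t)/68

Characteristic equation r² + 2r + 17 = 0 has discriminant (2)² - 4·(17) = -64 < 0, so r = -1 ± 4i.
Hence q_h = C1*cos(4*t)*exp(-t) + C2*exp(-t)*sin(4*t).
For the particular solution try q_p = A0. Substituting and matching coefficients of each power of t gives A0 = -6/17, so q_p = -6/17.
General solution: q = -6/17 + C1*cos(4*t)*exp(-t) + C2*exp(-t)*sin(4*t).
Apply the initial conditions: q(0) = -6/17 + C1 = 1 and q'(0) = -C1 + 4*C2 = 2. Solving gives C1 = 23/17, C2 = 57/68.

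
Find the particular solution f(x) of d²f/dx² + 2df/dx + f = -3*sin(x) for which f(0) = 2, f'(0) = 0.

Characteristic equation r² + 2r + 1 = 0 has discriminant (2)² - 4·(1) = 0, so r = -1 is a repeated root.
Hence f_h = (C1 + C2*x)*exp(-x).
Try f_p = A*cos(x) + B*sin(x). Substituting and equating the coefficients of cos(x) and sin(x) gives A = 3/2, B = 0, so f_p = 3*cos(x)/2.
General solution: f = 3*cos(x)/2 + C1*exp(-x) + C2*x*exp(-x).
Apply the initial conditions: f(0) = 3/2 + C1 = 2 and f'(0) = C2 - C1 = 0. Solving gives C1 = 1/2, C2 = 1/2.

f = exp(-x)/2 + 3*cos(x)/2 + x*exp(-x)/2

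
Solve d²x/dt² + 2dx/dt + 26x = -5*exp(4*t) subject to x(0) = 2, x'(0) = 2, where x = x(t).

Characteristic equation r² + 2r + 26 = 0 has discriminant (2)² - 4·(26) = -100 < 0, so r = -1 ± 5i.
Hence x_h = C1*cos(5*t)*exp(-t) + C2*exp(-t)*sin(5*t).
Try x_p = A*exp(4*t). Substituting into the equation and dividing by exp(4*t) gives A = -1/10, so x_p = -exp(4*t)/10.
General solution: x = -exp(4*t)/10 + C1*cos(5*t)*exp(-t) + C2*exp(-t)*sin(5*t).
Apply the initial conditions: x(0) = -1/10 + C1 = 2 and x'(0) = -2/5 - C1 + 5*C2 = 2. Solving gives C1 = 21/10, C2 = 9/10.

x = -exp(4*t)/10 + 9*exp(-t)*sin(5*t)/10 + 21*cos(5*t)*exp(-t)/10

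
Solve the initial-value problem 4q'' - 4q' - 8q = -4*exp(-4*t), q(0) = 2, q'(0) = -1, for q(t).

Divide through by 4: q'' - q' - 2q = -exp(-4*t).
Characteristic equation r² - r - 2 = 0 factors as (r + 1)(r - 2) = 0, so r = -1, 2.
Hence q_h = C1*exp(-t) + C2*exp(2*t).
Try q_p = A*exp(-4*t). Substituting into the equation and dividing by exp(-4*t) gives A = -1/18, so q_p = -exp(-4*t)/18.
General solution: q = -exp(-4*t)/18 + C1*exp(-t) + C2*exp(2*t).
Apply the initial conditions: q(0) = -1/18 + C1 + C2 = 2 and q'(0) = 2/9 - C1 + 2*C2 = -1. Solving gives C1 = 16/9, C2 = 5/18.

q = -exp(-4*t)/18 + 5*exp(2*t)/18 + 16*exp(-t)/9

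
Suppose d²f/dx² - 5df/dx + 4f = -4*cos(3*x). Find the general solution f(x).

f = 2*cos(3*x)/25 + 6*sin(3*x)/25 + C1*exp(4*x) + C2*exp(x)

Characteristic equation r² - 5r + 4 = 0 factors as (r - 4)(r - 1) = 0, so r = 4, 1.
Hence f_h = C1*exp(4*x) + C2*exp(x).
Try f_p = A*cos(3*x) + B*sin(3*x). Substituting and equating the coefficients of cos(3x) and sin(3x) gives A = 2/25, B = 6/25, so f_p = 2*cos(3*x)/25 + 6*sin(3*x)/25.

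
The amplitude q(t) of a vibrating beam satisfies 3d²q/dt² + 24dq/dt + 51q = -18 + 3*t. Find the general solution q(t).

q = -110/289 + t/17 + C1*cos(t)*exp(-4*t) + C2*exp(-4*t)*sin(t)

Divide through by 3: q'' + 8q' + 17q = -6 + t.
Characteristic equation r² + 8r + 17 = 0 has discriminant (8)² - 4·(17) = -4 < 0, so r = -4 ± i.
Hence q_h = C1*cos(t)*exp(-4*t) + C2*exp(-4*t)*sin(t).
For the particular solution try q_p = A0 + A1*t. Substituting and matching coefficients of each power of t gives A0 = -110/289, A1 = 1/17, so q_p = -110/289 + t/17.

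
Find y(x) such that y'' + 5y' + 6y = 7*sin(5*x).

y = -175*cos(5*x)/986 - 133*sin(5*x)/986 + C1*exp(-3*x) + C2*exp(-2*x)

Characteristic equation r² + 5r + 6 = 0 factors as (r + 3)(r + 2) = 0, so r = -3, -2.
Hence y_h = C1*exp(-3*x) + C2*exp(-2*x).
Try y_p = A*cos(5*x) + B*sin(5*x). Substituting and equating the coefficients of cos(5x) and sin(5x) gives A = -175/986, B = -133/986, so y_p = -175*cos(5*x)/986 - 133*sin(5*x)/986.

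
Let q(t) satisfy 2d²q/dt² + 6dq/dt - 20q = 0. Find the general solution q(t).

Divide through by 2: q'' + 3q' - 10q = 0.
Characteristic equation r² + 3r - 10 = 0 factors as (r - 2)(r + 5) = 0, so r = 2, -5.
Hence q_h = C1*exp(2*t) + C2*exp(-5*t).

q = C1*exp(2*t) + C2*exp(-5*t)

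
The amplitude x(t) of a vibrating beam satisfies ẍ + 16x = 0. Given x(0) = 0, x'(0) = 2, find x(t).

Characteristic equation r² + 16 = 0 has discriminant (0)² - 4·(16) = -64 < 0, so r = ± 4i.
Hence x_h = C1*cos(4*t) + C2*sin(4*t).
Apply the initial conditions: x(0) = C1 = 0 and x'(0) = 4*C2 = 2. Solving gives C1 = 0, C2 = 1/2.

x = sin(4*t)/2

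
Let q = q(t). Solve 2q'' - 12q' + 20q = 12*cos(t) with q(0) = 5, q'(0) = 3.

Divide through by 2: q'' - 6q' + 10q = 6*cos(t).
Characteristic equation r² - 6r + 10 = 0 has discriminant (-6)² - 4·(10) = -4 < 0, so r = 3 ± i.
Hence q_h = C1*cos(t)*exp(3*t) + C2*exp(3*t)*sin(t).
Try q_p = A*cos(t) + B*sin(t). Substituting and equating the coefficients of cos(t) and sin(t) gives A = 6/13, B = -4/13, so q_p = -4*sin(t)/13 + 6*cos(t)/13.
General solution: q = -4*sin(t)/13 + 6*cos(t)/13 + C1*cos(t)*exp(3*t) + C2*exp(3*t)*sin(t).
Apply the initial conditions: q(0) = 6/13 + C1 = 5 and q'(0) = -4/13 + C2 + 3*C1 = 3. Solving gives C1 = 59/13, C2 = -134/13.

q = -4*sin(t)/13 + 6*cos(t)/13 - 134*exp(3*t)*sin(t)/13 + 59*cos(t)*exp(3*t)/13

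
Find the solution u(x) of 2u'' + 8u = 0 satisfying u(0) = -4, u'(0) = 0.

Divide through by 2: u'' + 4u = 0.
Characteristic equation r² + 4 = 0 has discriminant (0)² - 4·(4) = -16 < 0, so r = ± 2i.
Hence u_h = C1*cos(2*x) + C2*sin(2*x).
Apply the initial conditions: u(0) = C1 = -4 and u'(0) = 2*C2 = 0. Solving gives C1 = -4, C2 = 0.

u = -4*cos(2*x)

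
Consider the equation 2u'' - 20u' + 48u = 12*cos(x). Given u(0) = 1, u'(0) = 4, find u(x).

Divide through by 2: u'' - 10u' + 24u = 6*cos(x).
Characteristic equation r² - 10r + 24 = 0 factors as (r - 4)(r - 6) = 0, so r = 4, 6.
Hence u_h = C1*exp(4*x) + C2*exp(6*x).
Try u_p = A*cos(x) + B*sin(x). Substituting and equating the coefficients of cos(x) and sin(x) gives A = 138/629, B = -60/629, so u_p = -60*sin(x)/629 + 138*cos(x)/629.
General solution: u = -60*sin(x)/629 + 138*cos(x)/629 + C1*exp(4*x) + C2*exp(6*x).
Apply the initial conditions: u(0) = 138/629 + C1 + C2 = 1 and u'(0) = -60/629 + 4*C1 + 6*C2 = 4. Solving gives C1 = 5/17, C2 = 18/37.

u = -60*sin(x)/629 + 5*exp(4*x)/17 + 18*exp(6*x)/37 + 138*cos(x)/629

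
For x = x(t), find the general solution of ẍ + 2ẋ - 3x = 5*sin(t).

Characteristic equation r² + 2r - 3 = 0 factors as (r - 1)(r + 3) = 0, so r = 1, -3.
Hence x_h = C1*exp(t) + C2*exp(-3*t).
Try x_p = A*cos(t) + B*sin(t). Substituting and equating the coefficients of cos(t) and sin(t) gives A = -1/2, B = -1, so x_p = -sin(t) - cos(t)/2.

x = -sin(t) - cos(t)/2 + C1*exp(t) + C2*exp(-3*t)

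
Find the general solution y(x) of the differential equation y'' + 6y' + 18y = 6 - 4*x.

Characteristic equation r² + 6r + 18 = 0 has discriminant (6)² - 4·(18) = -36 < 0, so r = -3 ± 3i.
Hence y_h = C1*cos(3*x)*exp(-3*x) + C2*exp(-3*x)*sin(3*x).
For the particular solution try y_p = A0 + A1*x. Substituting and matching coefficients of each power of x gives A0 = 11/27, A1 = -2/9, so y_p = 11/27 - 2*x/9.

y = 11/27 - 2*x/9 + C1*cos(3*x)*exp(-3*x) + C2*exp(-3*x)*sin(3*x)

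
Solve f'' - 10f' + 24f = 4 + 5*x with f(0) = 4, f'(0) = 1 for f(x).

Characteristic equation r² - 10r + 24 = 0 factors as (r - 4)(r - 6) = 0, so r = 4, 6.
Hence f_h = C1*exp(4*x) + C2*exp(6*x).
For the particular solution try f_p = A0 + A1*x. Substituting and matching coefficients of each power of x gives A0 = 73/288, A1 = 5/24, so f_p = 73/288 + 5*x/24.
General solution: f = 73/288 + 5*x/24 + C1*exp(4*x) + C2*exp(6*x).
Apply the initial conditions: f(0) = 73/288 + C1 + C2 = 4 and f'(0) = 5/24 + 4*C1 + 6*C2 = 1. Solving gives C1 = 347/32, C2 = -511/72.

f = 73/288 - 511*exp(6*x)/72 + 5*x/24 + 347*exp(4*x)/32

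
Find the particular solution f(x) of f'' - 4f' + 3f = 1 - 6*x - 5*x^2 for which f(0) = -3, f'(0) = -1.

f = -193/27 - 58*x/9 - 5*x**2/3 + 7*exp(x)/2 + 35*exp(3*x)/54

Characteristic equation r² - 4r + 3 = 0 factors as (r - 1)(r - 3) = 0, so r = 1, 3.
Hence f_h = C1*exp(x) + C2*exp(3*x).
For the particular solution try f_p = A0 + A1*x + A2*x^2. Substituting and matching coefficients of each power of x gives A0 = -193/27, A1 = -58/9, A2 = -5/3, so f_p = -193/27 - 58*x/9 - 5*x^2/3.
General solution: f = -193/27 - 58*x/9 - 5*x^2/3 + C1*exp(x) + C2*exp(3*x).
Apply the initial conditions: f(0) = -193/27 + C1 + C2 = -3 and f'(0) = -58/9 + C1 + 3*C2 = -1. Solving gives C1 = 7/2, C2 = 35/54.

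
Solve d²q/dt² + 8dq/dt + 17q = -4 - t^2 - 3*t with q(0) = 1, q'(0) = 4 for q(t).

q = -842/4913 - 35*t/289 - t**2/17 + 5755*cos(t)*exp(-4*t)/4913 + 43267*exp(-4*t)*sin(t)/4913

Characteristic equation r² + 8r + 17 = 0 has discriminant (8)² - 4·(17) = -4 < 0, so r = -4 ± i.
Hence q_h = C1*cos(t)*exp(-4*t) + C2*exp(-4*t)*sin(t).
For the particular solution try q_p = A0 + A1*t + A2*t^2. Substituting and matching coefficients of each power of t gives A0 = -842/4913, A1 = -35/289, A2 = -1/17, so q_p = -842/4913 - 35*t/289 - t^2/17.
General solution: q = -842/4913 - 35*t/289 - t^2/17 + C1*cos(t)*exp(-4*t) + C2*exp(-4*t)*sin(t).
Apply the initial conditions: q(0) = -842/4913 + C1 = 1 and q'(0) = -35/289 + C2 - 4*C1 = 4. Solving gives C1 = 5755/4913, C2 = 43267/4913.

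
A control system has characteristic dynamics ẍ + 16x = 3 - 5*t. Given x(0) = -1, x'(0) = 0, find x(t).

Characteristic equation r² + 16 = 0 has discriminant (0)² - 4·(16) = -64 < 0, so r = ± 4i.
Hence x_h = C1*cos(4*t) + C2*sin(4*t).
For the particular solution try x_p = A0 + A1*t. Substituting and matching coefficients of each power of t gives A0 = 3/16, A1 = -5/16, so x_p = 3/16 - 5*t/16.
General solution: x = 3/16 - 5*t/16 + C1*cos(4*t) + C2*sin(4*t).
Apply the initial conditions: x(0) = 3/16 + C1 = -1 and x'(0) = -5/16 + 4*C2 = 0. Solving gives C1 = -19/16, C2 = 5/64.

x = 3/16 - 19*cos(4*t)/16 - 5*t/16 + 5*sin(4*t)/64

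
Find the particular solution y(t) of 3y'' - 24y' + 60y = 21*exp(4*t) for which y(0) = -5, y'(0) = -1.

y = 7*exp(4*t)/4 - 27*cos(2*t)*exp(4*t)/4 + 19*exp(4*t)*sin(2*t)/2

Divide through by 3: y'' - 8y' + 20y = 7*exp(4*t).
Characteristic equation r² - 8r + 20 = 0 has discriminant (-8)² - 4·(20) = -16 < 0, so r = 4 ± 2i.
Hence y_h = C1*cos(2*t)*exp(4*t) + C2*exp(4*t)*sin(2*t).
Try y_p = A*exp(4*t). Substituting into the equation and dividing by exp(4*t) gives A = 7/4, so y_p = 7*exp(4*t)/4.
General solution: y = 7*exp(4*t)/4 + C1*cos(2*t)*exp(4*t) + C2*exp(4*t)*sin(2*t).
Apply the initial conditions: y(0) = 7/4 + C1 = -5 and y'(0) = 7 + 2*C2 + 4*C1 = -1. Solving gives C1 = -27/4, C2 = 19/2.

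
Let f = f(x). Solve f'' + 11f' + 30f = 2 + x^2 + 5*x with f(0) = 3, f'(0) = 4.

f = 83/6750 - 1015*exp(-6*x)/54 + x**2/30 + 32*x/225 + 2723*exp(-5*x)/125

Characteristic equation r² + 11r + 30 = 0 factors as (r + 5)(r + 6) = 0, so r = -5, -6.
Hence f_h = C1*exp(-5*x) + C2*exp(-6*x).
For the particular solution try f_p = A0 + A1*x + A2*x^2. Substituting and matching coefficients of each power of x gives A0 = 83/6750, A1 = 32/225, A2 = 1/30, so f_p = 83/6750 + x^2/30 + 32*x/225.
General solution: f = 83/6750 + x^2/30 + 32*x/225 + C1*exp(-5*x) + C2*exp(-6*x).
Apply the initial conditions: f(0) = 83/6750 + C1 + C2 = 3 and f'(0) = 32/225 - 6*C2 - 5*C1 = 4. Solving gives C1 = 2723/125, C2 = -1015/54.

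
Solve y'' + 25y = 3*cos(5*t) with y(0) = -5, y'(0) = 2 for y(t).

y = -5*cos(5*t) + 2*sin(5*t)/5 + 3*t*sin(5*t)/10

Characteristic equation r² + 25 = 0 has discriminant (0)² - 4·(25) = -100 < 0, so r = ± 5i.
Hence y_h = C1*cos(5*t) + C2*sin(5*t).
Since ±5i are characteristic roots, multiply the trial by t. Try y_p = t*(A*cos(5*t) + B*sin(5*t)). Substituting and equating the coefficients of cos(5t) and sin(5t) gives A = 0, B = 3/10, so y_p = 3*t*sin(5*t)/10.
General solution: y = C1*cos(5*t) + C2*sin(5*t) + 3*t*sin(5*t)/10.
Apply the initial conditions: y(0) = C1 = -5 and y'(0) = 5*C2 = 2. Solving gives C1 = -5, C2 = 2/5.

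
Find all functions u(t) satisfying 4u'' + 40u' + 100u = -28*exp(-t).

u = -7*exp(-t)/16 + C1*exp(-5*t) + C2*t*exp(-5*t)

Divide through by 4: u'' + 10u' + 25u = -7*exp(-t).
Characteristic equation r² + 10r + 25 = 0 has discriminant (10)² - 4·(25) = 0, so r = -5 is a repeated root.
Hence u_h = (C1 + C2*t)*exp(-5*t).
Try u_p = A*exp(-t). Substituting into the equation and dividing by exp(-t) gives A = -7/16, so u_p = -7*exp(-t)/16.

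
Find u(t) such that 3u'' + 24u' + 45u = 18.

Divide through by 3: u'' + 8u' + 15u = 6.
Characteristic equation r² + 8r + 15 = 0 factors as (r + 5)(r + 3) = 0, so r = -5, -3.
Hence u_h = C1*exp(-5*t) + C2*exp(-3*t).
For the particular solution try u_p = A0. Substituting and matching coefficients of each power of t gives A0 = 2/5, so u_p = 2/5.

u = 2/5 + C1*exp(-5*t) + C2*exp(-3*t)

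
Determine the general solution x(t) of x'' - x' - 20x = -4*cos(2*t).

Characteristic equation r² - r - 20 = 0 factors as (r + 4)(r - 5) = 0, so r = -4, 5.
Hence x_h = C1*exp(-4*t) + C2*exp(5*t).
Try x_p = A*cos(2*t) + B*sin(2*t). Substituting and equating the coefficients of cos(2t) and sin(2t) gives A = 24/145, B = 2/145, so x_p = 2*sin(2*t)/145 + 24*cos(2*t)/145.

x = 2*sin(2*t)/145 + 24*cos(2*t)/145 + C1*exp(-4*t) + C2*exp(5*t)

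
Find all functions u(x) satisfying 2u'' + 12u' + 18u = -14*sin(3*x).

u = 7*cos(3*x)/18 + C1*exp(-3*x) + C2*x*exp(-3*x)

Divide through by 2: u'' + 6u' + 9u = -7*sin(3*x).
Characteristic equation r² + 6r + 9 = 0 has discriminant (6)² - 4·(9) = 0, so r = -3 is a repeated root.
Hence u_h = (C1 + C2*x)*exp(-3*x).
Try u_p = A*cos(3*x) + B*sin(3*x). Substituting and equating the coefficients of cos(3x) and sin(3x) gives A = 7/18, B = 0, so u_p = 7*cos(3*x)/18.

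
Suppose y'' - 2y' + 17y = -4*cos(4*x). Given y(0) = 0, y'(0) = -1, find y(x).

Characteristic equation r² - 2r + 17 = 0 has discriminant (-2)² - 4·(17) = -64 < 0, so r = 1 ± 4i.
Hence y_h = C1*cos(4*x)*exp(x) + C2*exp(x)*sin(4*x).
Try y_p = A*cos(4*x) + B*sin(4*x). Substituting and equating the coefficients of cos(4x) and sin(4x) gives A = -4/65, B = 32/65, so y_p = -4*cos(4*x)/65 + 32*sin(4*x)/65.
General solution: y = -4*cos(4*x)/65 + 32*sin(4*x)/65 + C1*cos(4*x)*exp(x) + C2*exp(x)*sin(4*x).
Apply the initial conditions: y(0) = -4/65 + C1 = 0 and y'(0) = 128/65 + C1 + 4*C2 = -1. Solving gives C1 = 4/65, C2 = -197/260.

y = -4*cos(4*x)/65 + 32*sin(4*x)/65 - 197*exp(x)*sin(4*x)/260 + 4*cos(4*x)*exp(x)/65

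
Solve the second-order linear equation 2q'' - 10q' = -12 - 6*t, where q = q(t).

Divide through by 2: q'' - 5q' = -6 - 3*t.
Characteristic equation r² - 5r = 0 factors as (r - 5)r = 0, so r = 5, 0.
Hence q_h = C1*exp(5*t) + C2.
Since 0 is a characteristic root (multiplicity 1), multiply the polynomial trial by t: try q_p = t*(A0 + A1*t). Substituting and matching coefficients of each power of t gives A0 = 33/25, A1 = 3/10, so q_p = 3*t^2/10 + 33*t/25.

q = C2 + 3*t**2/10 + 33*t/25 + C1*exp(5*t)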